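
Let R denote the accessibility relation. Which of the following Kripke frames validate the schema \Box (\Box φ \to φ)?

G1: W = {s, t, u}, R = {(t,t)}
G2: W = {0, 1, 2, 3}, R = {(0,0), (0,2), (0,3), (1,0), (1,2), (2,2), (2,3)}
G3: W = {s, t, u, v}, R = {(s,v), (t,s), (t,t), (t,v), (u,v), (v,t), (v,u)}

The schema corresponds to shift-reflexivity: \forall x \forall y (Rxy \to Ryy).
G1: holds.
G2: fails — R23 but not R33.
G3: fails — Ruv but not Rvv.
Valid on: G1.

G1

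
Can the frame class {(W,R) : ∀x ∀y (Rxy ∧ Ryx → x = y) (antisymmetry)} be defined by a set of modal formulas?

Modal frame validity is preserved under surjective bounded morphisms.
The 8-cycle (worlds w0,w1,w2,w3,w4,w5,w6,w7 with w0→w1→w2→w3→w4→w5→w6→w7→w0) is antisymmetric. Sending even-indexed worlds to • and odd-indexed worlds to ∘ is a surjective bounded morphism onto the two-world frame with •↔∘, which is not antisymmetric.
So no modal formula (or set of formulas) defines exactly the antisymmetric frames.

No — not modally definable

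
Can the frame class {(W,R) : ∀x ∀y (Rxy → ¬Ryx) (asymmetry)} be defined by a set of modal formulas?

Modal frame validity is preserved under surjective bounded morphisms.
The 3-cycle (worlds 0,1,2 with 0→1→2→0) is asymmetric. Mapping every world to a single reflexive point • is a surjective bounded morphism, and the reflexive point is not asymmetric (R•• but asymmetry requires ¬R••).
So the class is not modally definable.

No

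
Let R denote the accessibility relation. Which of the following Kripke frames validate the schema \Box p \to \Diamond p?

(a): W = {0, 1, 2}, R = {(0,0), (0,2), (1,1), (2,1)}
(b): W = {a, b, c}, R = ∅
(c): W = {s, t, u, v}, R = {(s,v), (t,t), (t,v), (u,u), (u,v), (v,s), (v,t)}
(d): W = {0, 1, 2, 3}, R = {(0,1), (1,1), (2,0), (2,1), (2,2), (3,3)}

(a), (c), (d)

The schema corresponds to seriality: \forall x \exists y Rxy.
(a): holds.
(b): fails — world a has no successor.
(c): holds.
(d): holds.
Valid on: (a), (c), (d).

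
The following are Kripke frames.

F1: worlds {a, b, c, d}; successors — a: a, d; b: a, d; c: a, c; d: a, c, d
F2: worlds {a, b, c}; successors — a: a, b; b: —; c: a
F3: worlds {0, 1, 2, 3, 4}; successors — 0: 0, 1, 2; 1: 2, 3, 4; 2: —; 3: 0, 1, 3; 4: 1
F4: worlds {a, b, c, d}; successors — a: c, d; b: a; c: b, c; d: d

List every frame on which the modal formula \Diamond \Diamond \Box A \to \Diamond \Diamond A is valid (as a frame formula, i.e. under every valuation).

F1

The schema corresponds to a generalized confluence (Geach) condition: \forall x \forall y (x R^2 y \to \exists w (yRw \wedge x R^2 w)).
F1: condition met.
F2: fails — aR²b but no w with bRw and aR²w.
F3: fails — 0R²2 but no w with 2Rw and 0R²w.
F4: fails — aR²b but no w with bRw and aR²w.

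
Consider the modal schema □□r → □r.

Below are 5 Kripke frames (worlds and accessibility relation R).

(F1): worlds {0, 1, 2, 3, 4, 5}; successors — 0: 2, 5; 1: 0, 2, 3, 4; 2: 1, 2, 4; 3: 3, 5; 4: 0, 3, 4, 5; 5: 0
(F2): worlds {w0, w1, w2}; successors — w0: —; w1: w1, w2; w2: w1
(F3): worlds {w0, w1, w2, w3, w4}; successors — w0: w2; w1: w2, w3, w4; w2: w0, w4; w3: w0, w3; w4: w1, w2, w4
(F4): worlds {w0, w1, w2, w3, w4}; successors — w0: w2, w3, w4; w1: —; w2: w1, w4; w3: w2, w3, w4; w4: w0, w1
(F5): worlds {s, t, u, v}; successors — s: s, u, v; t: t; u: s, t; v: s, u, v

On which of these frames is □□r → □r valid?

This is the axiom for density; its first-order frame correspondent is ∀x ∀y (Rxy → ∃z (Rxz ∧ Rzy)).
(F1): fails — R50 but no z with R5z and Rz0.
(F2): ✓.
(F3): fails — Rw0w2 but no z with Rw0z and Rzw2.
(F4): fails — Rw2w4 but no z with Rw2z and Rzw4.
(F5): ✓.
Valid on: (F2), (F5).

(F2), (F5)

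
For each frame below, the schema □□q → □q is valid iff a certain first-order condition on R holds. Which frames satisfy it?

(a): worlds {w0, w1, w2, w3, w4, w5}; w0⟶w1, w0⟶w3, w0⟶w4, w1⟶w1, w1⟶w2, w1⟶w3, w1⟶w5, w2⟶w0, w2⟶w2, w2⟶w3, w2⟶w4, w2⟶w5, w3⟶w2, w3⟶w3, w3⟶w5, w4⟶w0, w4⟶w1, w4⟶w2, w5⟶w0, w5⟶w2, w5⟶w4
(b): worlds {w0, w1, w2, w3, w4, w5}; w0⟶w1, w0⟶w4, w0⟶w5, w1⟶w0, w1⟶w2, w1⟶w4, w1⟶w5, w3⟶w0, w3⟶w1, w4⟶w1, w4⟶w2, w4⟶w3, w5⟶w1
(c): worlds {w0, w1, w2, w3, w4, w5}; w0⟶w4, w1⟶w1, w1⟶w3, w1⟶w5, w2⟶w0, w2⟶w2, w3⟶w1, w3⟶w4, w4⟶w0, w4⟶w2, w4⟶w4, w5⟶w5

This is the axiom for density; its first-order frame correspondent is ∀x ∀y (Rxy → ∃z (Rxz ∧ Rzy)).
(a): fails — Rw0w4 but no z with Rw0z and Rzw4.
(b): fails — Rw1w0 but no z with Rw1z and Rzw0.
(c): ✓.
Valid on: (c).

(c)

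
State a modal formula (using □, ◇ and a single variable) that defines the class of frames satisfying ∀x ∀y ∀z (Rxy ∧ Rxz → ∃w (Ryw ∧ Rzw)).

This is convergence; the standard corresponding axiom is .2: ◇□p → □◇p.
Suppose ◇□p→□◇p is valid. Take Rxy, Rxz and set V(p)={w : Ryw}. Then □p at y so ◇□p at x, so □◇p at x, so ◇p at z, giving w with Rzw and Ryw.

◇□p → □◇p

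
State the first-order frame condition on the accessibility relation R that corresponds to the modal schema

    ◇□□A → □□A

∀x ∀y ∀z ((xRy ∧ xR²z) → ∃w (yR²w ∧ z = w))

This is a Sahlqvist (Geach-type) schema ◇^1□^2A → □^2◇^0A.
First-order correspondent: ∀x ∀y ∀z ((xRy ∧ xR²z) → ∃w (yR²w ∧ z = w)).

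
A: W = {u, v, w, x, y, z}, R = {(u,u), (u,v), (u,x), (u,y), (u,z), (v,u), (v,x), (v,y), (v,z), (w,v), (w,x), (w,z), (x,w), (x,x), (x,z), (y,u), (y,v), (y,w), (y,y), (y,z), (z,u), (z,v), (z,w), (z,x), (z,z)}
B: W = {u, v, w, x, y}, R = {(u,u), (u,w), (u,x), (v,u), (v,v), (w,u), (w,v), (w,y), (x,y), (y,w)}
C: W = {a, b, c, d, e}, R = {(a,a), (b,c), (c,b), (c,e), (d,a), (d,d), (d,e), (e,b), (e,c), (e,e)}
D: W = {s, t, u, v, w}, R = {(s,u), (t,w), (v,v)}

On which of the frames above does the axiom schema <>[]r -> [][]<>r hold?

A, D

The schema corresponds to a generalized confluence (Geach) condition: forall x forall y forall z ((xRy & x R^2 z) -> exists w (yRw & zRw)).
A: condition met.
B: fails — uRu, uR²x but no t with uRt and xRt.
C: fails — bRc, bR²b but no w with cRw and bRw.
D: condition met.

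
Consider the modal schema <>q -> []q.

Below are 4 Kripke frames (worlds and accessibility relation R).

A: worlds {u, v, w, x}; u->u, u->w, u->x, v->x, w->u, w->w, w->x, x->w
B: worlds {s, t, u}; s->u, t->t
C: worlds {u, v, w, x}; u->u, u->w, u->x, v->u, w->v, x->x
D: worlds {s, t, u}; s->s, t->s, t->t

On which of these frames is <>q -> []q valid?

B

Frame correspondent (Sahlqvist): forall x forall y forall z (Rxy & Rxz -> y = z) — i.e. partial functionality.
A: fails — u sees both u and w.
B: ✓.
C: fails — u sees both u and w.
D: fails — t sees both s and t.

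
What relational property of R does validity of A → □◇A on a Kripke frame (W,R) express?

This schema is the B axiom.
Its frame correspondent is symmetry — ∀x ∀y (Rxy → Ryx).

Symmetry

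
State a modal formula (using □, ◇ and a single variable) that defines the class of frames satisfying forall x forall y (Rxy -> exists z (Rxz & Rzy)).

□□r → □r

This is density; the standard corresponding axiom is C4: □□r → □r.
Suppose □□r→□r is valid. Take Rxy and set V(r)={w : xR²w}. Then □□r at x, so □r at x, so r at y, i.e. ∃z(Rxz∧Rzy).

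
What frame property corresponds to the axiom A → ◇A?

Replacing A by ¬A and contraposing gives the equivalent schema □A → A.
Suppose □A→A is valid. At any x set V(A)={w : Rxw}. Then □A holds at x, so A holds at x, i.e. Rxx.

reflexivity: ∀x Rxx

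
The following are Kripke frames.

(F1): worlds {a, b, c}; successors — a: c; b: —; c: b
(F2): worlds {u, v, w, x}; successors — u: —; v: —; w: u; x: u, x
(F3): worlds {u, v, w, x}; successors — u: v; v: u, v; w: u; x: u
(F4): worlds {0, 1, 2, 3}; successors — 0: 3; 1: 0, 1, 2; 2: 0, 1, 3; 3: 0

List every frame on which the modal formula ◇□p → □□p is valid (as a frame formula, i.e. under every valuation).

This is the axiom for a generalized confluence (Geach) condition; its first-order frame correspondent is ∀x ∀y ∀z ((xRy ∧ xR²z) → ∃w (yRw ∧ z = w)).
(F1): ✓.
(F2): fails — xRu, xR²u but no t with uRt and u=t.
(F3): fails — vRu, vR²u but no t with uRt and u=t.
(F4): fails — 1R0, 1R²0 but no w with 0Rw and 0=w.
Valid on: (F1).

(F1)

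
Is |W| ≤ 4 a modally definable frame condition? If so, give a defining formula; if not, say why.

No — not modally definable

Any modally definable frame class is closed under disjoint unions.
Any modal formula valid on each of 5 disjoint one-world frames is valid on their disjoint union (validity is preserved under disjoint unions). Each one-world frame has |W|=1≤4, but the union has |W|=5.
So the class is not modally definable.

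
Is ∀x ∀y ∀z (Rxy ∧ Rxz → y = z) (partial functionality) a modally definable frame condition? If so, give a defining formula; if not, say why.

This is a Sahlqvist condition; the CD axiom ◇q → □q defines it.
Suppose ◇q→□q is valid. Take Rxy, Rxz and set V(q)={y}. Then ◇q at x, so □q at x, so q at z, i.e. z=y.

Yes — defined by ◇q → □q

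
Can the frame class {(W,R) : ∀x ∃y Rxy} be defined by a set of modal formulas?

Definable; □r → ◇r defines it

This is a Sahlqvist condition; the D axiom □r → ◇r defines it.
Suppose □r→◇r is valid. At any x set V(r)=W. Then □r at x, so ◇r at x, so x has a successor.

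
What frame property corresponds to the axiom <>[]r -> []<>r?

Convergence

Suppose ◇□r→□◇r is valid. Take Rxy, Rxz and set V(r)={w : Ryw}. Then □r at y so ◇□r at x, so □◇r at x, so ◇r at z, giving w with Rzw and Ryw.
The converse is a direct semantic check.
So the correspondent is convergence.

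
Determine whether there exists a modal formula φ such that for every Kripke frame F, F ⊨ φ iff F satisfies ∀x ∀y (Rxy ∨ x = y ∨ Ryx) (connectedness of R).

If a class were modally definable it would be closed under disjoint unions (Goldblatt–Thomason).
Take 3 disjoint single-world reflexive frames: each is trivially connected, but their disjoint union has 3 worlds with no edge between distinct components, so it is not connected.
So the class is not modally definable.

No — not modally definable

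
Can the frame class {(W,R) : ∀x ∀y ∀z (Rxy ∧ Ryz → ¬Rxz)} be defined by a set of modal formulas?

Not modally definable

Modal frame validity is preserved under surjective bounded morphisms.
The 7-cycle (worlds s,t,u,v,w,x,y with s→t→u→v→w→x→y→s) is intransitive. Mapping every world to a single reflexive point • is a surjective bounded morphism; the reflexive point is not intransitive (R••∧R•• but R••).
So the class is not modally definable.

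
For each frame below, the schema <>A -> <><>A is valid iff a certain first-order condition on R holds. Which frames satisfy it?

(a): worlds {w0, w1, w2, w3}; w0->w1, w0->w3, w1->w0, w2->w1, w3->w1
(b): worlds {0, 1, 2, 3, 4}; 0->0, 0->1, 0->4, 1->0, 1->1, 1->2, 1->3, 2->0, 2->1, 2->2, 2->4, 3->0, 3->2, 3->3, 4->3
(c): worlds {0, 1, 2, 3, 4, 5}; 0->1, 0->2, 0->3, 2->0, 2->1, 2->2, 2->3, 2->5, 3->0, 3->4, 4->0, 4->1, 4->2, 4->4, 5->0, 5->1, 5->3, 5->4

Frame correspondent (Sahlqvist): forall x forall y (xRy -> exists w (y = w & x R^2 w)) — i.e. a generalized confluence (Geach) condition.
(a): fails — w0Rw3 but no w with w3=w and w0R²w.
(b): satisfies the condition.
(c): satisfies the condition.

(b), (c)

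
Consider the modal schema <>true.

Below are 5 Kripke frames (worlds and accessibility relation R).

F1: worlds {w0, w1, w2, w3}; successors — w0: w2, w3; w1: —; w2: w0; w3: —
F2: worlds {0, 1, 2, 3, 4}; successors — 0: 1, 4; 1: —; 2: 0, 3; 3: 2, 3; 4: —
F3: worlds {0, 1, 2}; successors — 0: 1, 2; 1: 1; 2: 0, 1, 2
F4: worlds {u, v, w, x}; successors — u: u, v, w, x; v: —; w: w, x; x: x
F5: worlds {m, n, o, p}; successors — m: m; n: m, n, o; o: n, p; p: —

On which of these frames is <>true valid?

F3

Frame correspondent (Sahlqvist): forall x exists y Rxy — i.e. seriality.
F1: fails — world w1 has no successor.
F2: fails — world 1 has no successor.
F3: holds.
F4: fails — world v has no successor.
F5: fails — world p has no successor.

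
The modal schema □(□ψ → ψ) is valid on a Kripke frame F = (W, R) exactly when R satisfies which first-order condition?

Suppose □(□ψ→ψ) is valid. Take Rxy and set V(ψ)={w : Ryw}. Then at y, □ψ holds; since □(□ψ→ψ) at x, □ψ→ψ at y, so ψ at y, i.e. Ryy.

shift-reflexivity: ∀x ∀y (Rxy → Ryy)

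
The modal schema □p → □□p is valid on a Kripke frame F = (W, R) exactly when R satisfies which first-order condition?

transitivity: ∀x ∀y ∀z (Rxy ∧ Ryz → Rxz)

Suppose □p→□□p is valid. Take Rxy, Ryz and set V(p)={w : Rxw}. Then □p at x, so □□p at x, so □p at y, so p at z, i.e. Rxz.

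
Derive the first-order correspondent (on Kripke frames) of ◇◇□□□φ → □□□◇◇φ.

∀x ∀y ∀z ((xR²y ∧ xR³z) → ∃w (yR³w ∧ zR²w))

This is a Sahlqvist (Geach-type) schema ◇^2□^3φ → □^3◇^2φ.
Minimal-valuation argument: fix x; take any y with xR^2y and any z with xR^3z. Set V(φ) to the set of worlds R-reachable from y in exactly 3 steps. Then □^3φ holds at y, so the antecedent holds at x; validity forces ◇^2φ at z, giving a w with zR^2w and yR^3w.
First-order correspondent: ∀x ∀y ∀z ((xR²y ∧ xR³z) → ∃w (yR³w ∧ zR²w)).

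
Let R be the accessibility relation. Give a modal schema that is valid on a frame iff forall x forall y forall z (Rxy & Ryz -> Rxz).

□s → □□s

This is transitivity; the standard corresponding axiom is 4: □s → □□s.
Suppose □s→□□s is valid. Take Rxy, Ryz and set V(s)={w : Rxw}. Then □s at x, so □□s at x, so □s at y, so s at z, i.e. Rxz.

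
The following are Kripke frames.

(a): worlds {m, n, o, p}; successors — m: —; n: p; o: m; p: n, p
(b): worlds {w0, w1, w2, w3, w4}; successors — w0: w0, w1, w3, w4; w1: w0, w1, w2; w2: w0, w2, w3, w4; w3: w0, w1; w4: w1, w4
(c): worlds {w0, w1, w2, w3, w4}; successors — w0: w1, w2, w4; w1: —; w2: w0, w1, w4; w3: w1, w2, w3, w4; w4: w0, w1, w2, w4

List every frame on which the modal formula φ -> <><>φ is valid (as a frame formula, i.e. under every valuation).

(b)

This is the axiom for a generalized confluence (Geach) condition; its first-order frame correspondent is forall x exists w (x = w & x R^2 w).
(a): fails — at m but no w with m=w and mR²w.
(b): condition met.
(c): fails — at w1 but no w with w1=w and w1R²w.
Valid on: (b).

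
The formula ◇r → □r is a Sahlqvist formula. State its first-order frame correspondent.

partial functionality: ∀x ∀y ∀z (Rxy ∧ Rxz → y = z)

This is the CD axiom.
It corresponds to partial functionality: ∀x ∀y ∀z (Rxy ∧ Rxz → y = z).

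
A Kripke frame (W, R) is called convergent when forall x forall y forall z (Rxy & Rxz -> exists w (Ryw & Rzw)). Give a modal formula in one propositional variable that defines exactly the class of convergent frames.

The condition is convergence. The .2 schema ◇□r → □◇r defines it.

◇□r → □◇r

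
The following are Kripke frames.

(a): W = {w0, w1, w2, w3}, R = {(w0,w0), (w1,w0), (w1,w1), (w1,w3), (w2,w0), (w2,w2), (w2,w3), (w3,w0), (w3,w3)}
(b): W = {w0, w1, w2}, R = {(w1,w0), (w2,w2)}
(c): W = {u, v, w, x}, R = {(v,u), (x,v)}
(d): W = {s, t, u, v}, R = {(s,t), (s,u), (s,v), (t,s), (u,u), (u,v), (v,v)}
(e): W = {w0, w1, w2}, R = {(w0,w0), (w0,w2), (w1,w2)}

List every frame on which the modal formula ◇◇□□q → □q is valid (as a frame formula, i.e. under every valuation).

(b)

This is the axiom for a generalized confluence (Geach) condition; its first-order frame correspondent is ∀x ∀y ∀z ((xR²y ∧ xRz) → ∃w (yR²w ∧ z = w)).
(a): fails — w1R²w0, w1Rw1 but no w with w0R²w and w1=w.
(b): holds.
(c): fails — xR²u, xRv but no t with uR²t and v=t.
(d): fails — sR²s, sRt but no w with sR²w and t=w.
(e): fails — w0R²w2, w0Rw0 but no w with w2R²w and w0=w.
Valid on: (b).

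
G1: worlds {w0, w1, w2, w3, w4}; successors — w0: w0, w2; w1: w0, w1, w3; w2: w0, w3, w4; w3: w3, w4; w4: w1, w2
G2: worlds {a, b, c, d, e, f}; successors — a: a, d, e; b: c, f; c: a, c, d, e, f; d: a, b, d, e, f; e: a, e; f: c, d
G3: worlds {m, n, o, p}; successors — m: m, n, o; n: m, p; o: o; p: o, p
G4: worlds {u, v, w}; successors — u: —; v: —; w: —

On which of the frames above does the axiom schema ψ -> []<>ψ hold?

The schema corresponds to symmetry: forall x forall y (Rxy -> Ryx).
G1: fails — Rw1w0 but not Rw0w1.
G2: fails — Rcd but not Rdc.
G3: fails — Rpo but not Rop.
G4: satisfies the condition.
Valid on: G4.

G4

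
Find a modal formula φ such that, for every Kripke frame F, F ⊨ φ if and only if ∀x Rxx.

This is reflexivity; the standard corresponding axiom is T: □s → s.
Suppose □s→s is valid. At any x set V(s)={w : Rxw}. Then □s holds at x, so s holds at x, i.e. Rxx.

□s → s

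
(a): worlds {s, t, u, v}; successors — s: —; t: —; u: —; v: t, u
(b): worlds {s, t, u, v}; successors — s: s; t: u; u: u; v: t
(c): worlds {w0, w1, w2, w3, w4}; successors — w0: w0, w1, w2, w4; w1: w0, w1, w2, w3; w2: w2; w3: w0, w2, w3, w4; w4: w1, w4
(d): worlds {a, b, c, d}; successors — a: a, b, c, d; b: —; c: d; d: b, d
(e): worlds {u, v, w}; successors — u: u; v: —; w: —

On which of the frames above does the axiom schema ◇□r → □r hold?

(e)

Frame correspondent (Sahlqvist): ∀x ∀y ∀z (Rxy ∧ Rxz → Ryz) — i.e. the Euclidean property.
(a): fails — Rvt and Rvt but not Rtt.
(b): fails — Rvt and Rvt but not Rtt.
(c): fails — Rw0w4 and Rw0w0 but not Rw4w0.
(d): fails — Rab and Rab but not Rbb.
(e): ✓.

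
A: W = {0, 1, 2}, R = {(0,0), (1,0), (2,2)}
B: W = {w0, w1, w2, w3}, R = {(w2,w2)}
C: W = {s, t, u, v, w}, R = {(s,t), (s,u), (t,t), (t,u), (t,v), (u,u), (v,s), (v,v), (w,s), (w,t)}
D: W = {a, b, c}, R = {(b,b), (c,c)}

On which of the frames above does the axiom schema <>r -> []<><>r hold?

The schema corresponds to a generalized confluence (Geach) condition: forall x forall y forall z ((xRy & xRz) -> exists w (y = w & z R^2 w)).
A: condition met.
B: condition met.
C: fails — sRt, sRu but no w* with t=w* and uR²w*.
D: condition met.
Valid on: A, B, D.

A, B, D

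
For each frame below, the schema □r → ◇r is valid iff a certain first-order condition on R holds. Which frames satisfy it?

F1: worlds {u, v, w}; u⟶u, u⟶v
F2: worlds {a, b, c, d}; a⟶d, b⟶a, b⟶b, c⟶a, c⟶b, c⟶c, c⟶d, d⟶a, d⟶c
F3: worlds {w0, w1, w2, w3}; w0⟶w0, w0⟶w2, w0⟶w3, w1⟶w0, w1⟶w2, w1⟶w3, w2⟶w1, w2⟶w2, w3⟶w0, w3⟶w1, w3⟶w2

F2, F3

This is the axiom for seriality; its first-order frame correspondent is ∀x ∃y Rxy.
F1: fails — world v has no successor.
F2: satisfies the condition.
F3: satisfies the condition.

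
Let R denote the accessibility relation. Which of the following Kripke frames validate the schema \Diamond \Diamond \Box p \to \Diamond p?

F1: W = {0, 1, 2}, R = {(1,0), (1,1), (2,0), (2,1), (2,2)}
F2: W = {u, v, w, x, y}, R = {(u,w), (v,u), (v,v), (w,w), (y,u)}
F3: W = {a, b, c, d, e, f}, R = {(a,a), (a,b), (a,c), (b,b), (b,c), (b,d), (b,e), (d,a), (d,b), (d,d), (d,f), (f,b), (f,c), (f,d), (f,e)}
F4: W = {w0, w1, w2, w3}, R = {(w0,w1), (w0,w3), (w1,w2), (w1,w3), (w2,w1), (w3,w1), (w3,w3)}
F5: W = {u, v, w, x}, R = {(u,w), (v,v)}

F4, F5

The schema corresponds to a generalized confluence (Geach) condition: \forall x \forall y (x R^2 y \to \exists w (yRw \wedge xRw)).
F1: fails — 1R²0 but no w with 0Rw and 1Rw.
F2: fails — vR²u but no t with uRt and vRt.
F3: fails — aR²c but no w with cRw and aRw.
F4: ✓.
F5: ✓.
Valid on: F4, F5.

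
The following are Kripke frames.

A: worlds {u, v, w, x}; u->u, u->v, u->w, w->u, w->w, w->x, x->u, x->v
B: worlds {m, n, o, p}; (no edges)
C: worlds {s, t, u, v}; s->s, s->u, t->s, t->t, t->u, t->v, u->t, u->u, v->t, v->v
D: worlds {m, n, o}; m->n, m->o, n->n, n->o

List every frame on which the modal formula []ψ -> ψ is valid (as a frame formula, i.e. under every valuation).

The schema corresponds to reflexivity: forall x Rxx.
A: fails — world v does not see itself.
B: fails — world m does not see itself.
C: satisfies the condition.
D: fails — world m does not see itself.
Valid on: C.

C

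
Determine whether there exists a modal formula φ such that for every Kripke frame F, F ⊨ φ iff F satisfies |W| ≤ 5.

If a class were modally definable it would be closed under disjoint unions (Goldblatt–Thomason).
Any modal formula valid on each of 6 disjoint one-world frames is valid on their disjoint union (validity is preserved under disjoint unions). Each one-world frame has |W|=1≤5, but the union has |W|=6.
So the class is not modally definable.

Not modally definable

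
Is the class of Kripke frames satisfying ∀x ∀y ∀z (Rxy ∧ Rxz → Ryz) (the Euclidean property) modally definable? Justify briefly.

Yes, by ◇r → □◇r

The condition is the Euclidean property. A defining modal formula is ◇r → □◇r.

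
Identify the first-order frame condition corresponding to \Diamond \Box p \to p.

Equivalently (dual form): p → □◇p.
Suppose p→□◇p is valid. Take Rxy and set V(p)={x}. Then p at x, so □◇p at x, so ◇p at y, so some z with Ryz has p; z=x, i.e. Ryx.

symmetry: \forall x \forall y (Rxy \to Ryx)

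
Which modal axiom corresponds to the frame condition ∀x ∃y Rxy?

□p → ◇p

The condition is seriality. The D schema □p → ◇p defines it.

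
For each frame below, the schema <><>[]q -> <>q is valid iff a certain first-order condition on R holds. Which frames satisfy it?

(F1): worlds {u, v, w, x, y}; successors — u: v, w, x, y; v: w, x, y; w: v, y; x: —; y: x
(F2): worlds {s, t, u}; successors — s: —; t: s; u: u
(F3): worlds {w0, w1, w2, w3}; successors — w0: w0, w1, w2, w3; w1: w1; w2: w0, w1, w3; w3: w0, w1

(F2), (F3)

This is the axiom for a generalized confluence (Geach) condition; its first-order frame correspondent is forall x forall y (x R^2 y -> exists w (yRw & xRw)).
(F1): fails — uR²x but no t with xRt and uRt.
(F2): ✓.
(F3): ✓.
Valid on: (F2), (F3).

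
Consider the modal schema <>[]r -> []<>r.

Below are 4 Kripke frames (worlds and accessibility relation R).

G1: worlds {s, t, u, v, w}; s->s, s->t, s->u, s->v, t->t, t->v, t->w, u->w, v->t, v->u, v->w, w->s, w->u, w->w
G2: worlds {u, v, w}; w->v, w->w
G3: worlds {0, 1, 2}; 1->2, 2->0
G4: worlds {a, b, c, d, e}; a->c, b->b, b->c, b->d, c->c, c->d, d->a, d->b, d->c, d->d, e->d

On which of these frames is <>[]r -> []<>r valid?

G4

Frame correspondent (Sahlqvist): forall x forall y forall z (Rxy & Rxz -> exists w (Ryw & Rzw)) — i.e. convergence.
G1: fails — Rsu and Rss but u and s have no common successor.
G2: fails — Rww and Rwv but w and v have no common successor.
G3: fails — R20 and R20 but 0 and 0 have no common successor.
G4: ✓.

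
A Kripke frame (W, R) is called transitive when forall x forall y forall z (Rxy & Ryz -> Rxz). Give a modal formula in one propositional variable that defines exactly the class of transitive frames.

□s → □□s

The condition is transitivity. The 4 schema □s → □□s defines it.
Suppose □s→□□s is valid. Take Rxy, Ryz and set V(s)={w : Rxw}. Then □s at x, so □□s at x, so □s at y, so s at z, i.e. Rxz.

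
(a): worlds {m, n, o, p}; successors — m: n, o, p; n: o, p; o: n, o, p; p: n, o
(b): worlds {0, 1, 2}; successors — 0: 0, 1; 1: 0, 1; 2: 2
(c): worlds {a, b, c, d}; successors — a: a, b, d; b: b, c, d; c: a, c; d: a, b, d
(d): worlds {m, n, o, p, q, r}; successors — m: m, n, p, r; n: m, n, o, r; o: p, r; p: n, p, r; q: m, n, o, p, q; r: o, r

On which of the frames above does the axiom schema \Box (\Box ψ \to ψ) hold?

(b), (c)

This is the axiom for shift-reflexivity; its first-order frame correspondent is \forall x \forall y (Rxy \to Ryy).
(a): fails — Ron but not Rnn.
(b): ✓.
(c): ✓.
(d): fails — Rro but not Roo.
Valid on: (b), (c).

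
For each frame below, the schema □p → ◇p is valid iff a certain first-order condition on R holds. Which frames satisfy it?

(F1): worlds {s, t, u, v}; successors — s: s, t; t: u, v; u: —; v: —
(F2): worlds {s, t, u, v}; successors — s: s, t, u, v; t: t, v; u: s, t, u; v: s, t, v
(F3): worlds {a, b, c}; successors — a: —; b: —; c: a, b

The schema corresponds to seriality: ∀x ∃y Rxy.
(F1): fails — world u has no successor.
(F2): holds.
(F3): fails — world a has no successor.

(F2)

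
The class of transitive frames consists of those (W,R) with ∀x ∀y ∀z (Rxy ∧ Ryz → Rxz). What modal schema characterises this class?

This is transitivity; the standard corresponding axiom is 4: □ψ → □□ψ.
Suppose □ψ→□□ψ is valid. Take Rxy, Ryz and set V(ψ)={w : Rxw}. Then □ψ at x, so □□ψ at x, so □ψ at y, so ψ at z, i.e. Rxz.

□ψ → □□ψ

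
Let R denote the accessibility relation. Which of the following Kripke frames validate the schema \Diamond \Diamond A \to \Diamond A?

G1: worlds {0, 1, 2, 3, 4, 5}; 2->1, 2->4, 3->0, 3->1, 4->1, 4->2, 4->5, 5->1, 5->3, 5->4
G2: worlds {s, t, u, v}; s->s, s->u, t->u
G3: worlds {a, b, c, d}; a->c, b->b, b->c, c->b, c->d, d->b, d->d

G2

Frame correspondent (Sahlqvist): \forall x \forall y \forall z (Rxy \wedge Ryz \to Rxz) — i.e. transitivity.
G1: fails — R45 and R53 but not R43.
G2: satisfies the condition.
G3: fails — Rbc and Rcd but not Rbd.
Valid on: G2.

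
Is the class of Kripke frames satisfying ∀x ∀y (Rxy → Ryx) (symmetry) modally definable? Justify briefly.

Definable; r → □◇r defines it

Yes: it is symmetry, defined by the B schema r → □◇r.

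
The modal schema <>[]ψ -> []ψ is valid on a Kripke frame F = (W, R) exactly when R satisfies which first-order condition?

This is a form of the 5 axiom.
Its frame correspondent is the Euclidean property — forall x forall y forall z (Rxy & Rxz -> Ryz).

the Euclidean property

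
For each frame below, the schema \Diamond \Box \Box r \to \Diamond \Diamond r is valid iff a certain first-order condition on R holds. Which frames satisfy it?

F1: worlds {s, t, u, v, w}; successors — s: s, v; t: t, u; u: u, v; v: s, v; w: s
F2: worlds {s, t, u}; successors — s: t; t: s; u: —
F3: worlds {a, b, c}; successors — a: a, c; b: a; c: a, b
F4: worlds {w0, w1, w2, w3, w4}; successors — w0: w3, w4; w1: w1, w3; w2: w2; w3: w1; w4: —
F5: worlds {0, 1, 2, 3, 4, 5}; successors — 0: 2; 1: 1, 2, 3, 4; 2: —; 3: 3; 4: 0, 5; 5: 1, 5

This is the axiom for a generalized confluence (Geach) condition; its first-order frame correspondent is \forall x \forall y (xRy \to \exists w (y R^2 w \wedge x R^2 w)).
F1: satisfies the condition.
F2: fails — sRt but no w with tR²w and sR²w.
F3: satisfies the condition.
F4: fails — w0Rw4 but no w with w4R²w and w0R²w.
F5: fails — 0R2 but no w with 2R²w and 0R²w.
Valid on: F1, F3.

F1, F3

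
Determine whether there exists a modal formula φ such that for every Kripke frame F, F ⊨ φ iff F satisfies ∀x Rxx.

Yes, by □r → r

Yes: it is reflexivity, defined by the T schema □r → r.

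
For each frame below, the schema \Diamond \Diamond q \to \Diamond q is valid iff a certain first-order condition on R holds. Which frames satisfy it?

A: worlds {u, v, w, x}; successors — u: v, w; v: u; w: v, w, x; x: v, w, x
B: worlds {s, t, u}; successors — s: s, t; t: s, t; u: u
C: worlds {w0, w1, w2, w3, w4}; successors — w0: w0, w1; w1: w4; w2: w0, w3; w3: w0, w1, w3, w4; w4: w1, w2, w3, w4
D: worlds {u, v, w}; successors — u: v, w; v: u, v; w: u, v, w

The schema corresponds to transitivity: \forall x \forall y \forall z (Rxy \wedge Ryz \to Rxz).
A: fails — Ruv and Rvu but not Ruu.
B: satisfies the condition.
C: fails — Rw4w2 and Rw2w0 but not Rw4w0.
D: fails — Ruv and Rvu but not Ruu.
Valid on: B.

B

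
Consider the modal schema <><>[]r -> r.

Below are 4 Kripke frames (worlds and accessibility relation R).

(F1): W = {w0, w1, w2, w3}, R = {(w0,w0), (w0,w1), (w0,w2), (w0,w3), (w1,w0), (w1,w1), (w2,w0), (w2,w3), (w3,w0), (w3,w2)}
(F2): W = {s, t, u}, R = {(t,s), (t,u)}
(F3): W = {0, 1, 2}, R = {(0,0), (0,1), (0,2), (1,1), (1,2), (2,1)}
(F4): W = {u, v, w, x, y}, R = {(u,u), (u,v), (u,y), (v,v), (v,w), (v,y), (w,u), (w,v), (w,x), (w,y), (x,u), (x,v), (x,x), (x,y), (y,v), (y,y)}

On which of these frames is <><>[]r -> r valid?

The schema corresponds to a generalized confluence (Geach) condition: forall x forall y (x R^2 y -> exists w (yRw & x = w)).
(F1): fails — w1R²w2 but no w with w2Rw and w1=w.
(F2): holds.
(F3): fails — 0R²1 but no w with 1Rw and 0=w.
(F4): fails — uR²v but no t with vRt and u=t.
Valid on: (F2).

(F2)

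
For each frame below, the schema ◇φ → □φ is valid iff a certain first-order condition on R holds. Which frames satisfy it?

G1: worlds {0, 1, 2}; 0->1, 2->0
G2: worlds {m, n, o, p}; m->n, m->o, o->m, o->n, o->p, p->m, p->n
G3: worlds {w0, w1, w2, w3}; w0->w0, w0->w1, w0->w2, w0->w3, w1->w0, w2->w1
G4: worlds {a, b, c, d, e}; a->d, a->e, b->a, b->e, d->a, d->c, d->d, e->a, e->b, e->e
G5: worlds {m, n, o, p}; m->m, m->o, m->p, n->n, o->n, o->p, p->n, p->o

The schema corresponds to partial functionality: ∀x ∀y ∀z (Rxy ∧ Rxz → y = z).
G1: condition met.
G2: fails — m sees both n and o.
G3: fails — w0 sees both w0 and w1.
G4: fails — a sees both d and e.
G5: fails — m sees both m and o.

G1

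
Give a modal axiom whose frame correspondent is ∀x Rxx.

A defining formula is □ψ → ψ (the T axiom).
Suppose □ψ→ψ is valid. At any x set V(ψ)={w : Rxw}. Then □ψ holds at x, so ψ holds at x, i.e. Rxx.

□ψ → ψ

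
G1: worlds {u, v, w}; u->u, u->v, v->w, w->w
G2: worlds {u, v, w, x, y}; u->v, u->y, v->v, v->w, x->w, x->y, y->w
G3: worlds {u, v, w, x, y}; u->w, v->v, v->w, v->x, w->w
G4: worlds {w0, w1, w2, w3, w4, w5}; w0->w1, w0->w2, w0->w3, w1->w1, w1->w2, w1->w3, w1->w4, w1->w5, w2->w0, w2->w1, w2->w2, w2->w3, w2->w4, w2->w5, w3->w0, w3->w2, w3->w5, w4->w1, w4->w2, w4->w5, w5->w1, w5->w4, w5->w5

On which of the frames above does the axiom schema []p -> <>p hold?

G1, G4

The schema corresponds to seriality: forall x exists y Rxy.
G1: condition met.
G2: fails — world w has no successor.
G3: fails — world x has no successor.
G4: condition met.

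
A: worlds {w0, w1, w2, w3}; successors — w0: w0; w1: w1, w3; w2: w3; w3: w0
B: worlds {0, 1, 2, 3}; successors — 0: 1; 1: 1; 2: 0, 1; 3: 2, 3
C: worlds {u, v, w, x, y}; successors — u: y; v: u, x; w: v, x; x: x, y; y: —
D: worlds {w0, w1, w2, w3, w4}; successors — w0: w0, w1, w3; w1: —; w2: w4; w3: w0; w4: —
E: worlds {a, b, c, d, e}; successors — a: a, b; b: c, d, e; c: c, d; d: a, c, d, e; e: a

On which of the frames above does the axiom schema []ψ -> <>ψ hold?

A, B, E

This is the axiom for seriality; its first-order frame correspondent is forall x exists y Rxy.
A: satisfies the condition.
B: satisfies the condition.
C: fails — world y has no successor.
D: fails — world w1 has no successor.
E: satisfies the condition.
Valid on: A, B, E.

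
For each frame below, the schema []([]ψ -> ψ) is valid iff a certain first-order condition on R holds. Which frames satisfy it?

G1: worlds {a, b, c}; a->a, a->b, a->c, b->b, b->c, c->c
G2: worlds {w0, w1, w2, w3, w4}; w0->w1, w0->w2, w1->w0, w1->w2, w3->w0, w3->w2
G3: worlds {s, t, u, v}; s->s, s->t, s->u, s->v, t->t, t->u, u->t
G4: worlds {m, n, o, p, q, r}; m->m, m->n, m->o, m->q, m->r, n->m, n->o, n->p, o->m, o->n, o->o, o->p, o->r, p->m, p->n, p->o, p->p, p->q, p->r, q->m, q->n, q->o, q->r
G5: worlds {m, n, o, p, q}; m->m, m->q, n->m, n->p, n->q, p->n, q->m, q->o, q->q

The schema corresponds to shift-reflexivity: forall x forall y (Rxy -> Ryy).
G1: condition met.
G2: fails — Rw1w2 but not Rw2w2.
G3: fails — Rtu but not Ruu.
G4: fails — Ron but not Rnn.
G5: fails — Rpn but not Rnn.
Valid on: G1.

G1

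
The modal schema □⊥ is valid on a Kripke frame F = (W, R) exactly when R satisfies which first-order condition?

□⊥ is valid iff no world has any successor (otherwise □⊥ fails at any world with one).

Emptiness of R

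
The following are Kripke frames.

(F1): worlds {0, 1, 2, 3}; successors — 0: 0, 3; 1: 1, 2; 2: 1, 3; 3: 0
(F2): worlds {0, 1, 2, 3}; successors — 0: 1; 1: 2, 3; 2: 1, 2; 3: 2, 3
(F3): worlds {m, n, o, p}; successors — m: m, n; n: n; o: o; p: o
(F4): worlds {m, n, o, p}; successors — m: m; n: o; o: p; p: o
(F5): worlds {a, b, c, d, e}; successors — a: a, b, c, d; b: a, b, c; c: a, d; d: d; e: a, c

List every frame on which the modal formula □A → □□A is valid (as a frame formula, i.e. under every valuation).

(F3)

This is the axiom for transitivity; its first-order frame correspondent is ∀x ∀y ∀z (Rxy ∧ Ryz → Rxz).
(F1): fails — R12 and R23 but not R13.
(F2): fails — R32 and R21 but not R31.
(F3): condition met.
(F4): fails — Rno and Rop but not Rnp.
(F5): fails — Rbc and Rcd but not Rbd.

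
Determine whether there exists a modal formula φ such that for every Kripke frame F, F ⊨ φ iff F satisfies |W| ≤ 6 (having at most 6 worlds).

Not modally definable

Any modally definable frame class is closed under disjoint unions.
Any modal formula valid on each of 7 disjoint one-world frames is valid on their disjoint union (validity is preserved under disjoint unions). Each one-world frame has |W|=1≤6, but the union has |W|=7.
Hence having at most 6 worlds is not modally definable.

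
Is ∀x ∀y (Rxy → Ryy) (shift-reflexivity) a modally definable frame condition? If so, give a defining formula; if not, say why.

Yes, by □(□p → p)

This is a Sahlqvist condition; the T□ axiom □(□p → p) defines it.
Suppose □(□p→p) is valid. Take Rxy and set V(p)={w : Ryw}. Then at y, □p holds; since □(□p→p) at x, □p→p at y, so p at y, i.e. Ryy.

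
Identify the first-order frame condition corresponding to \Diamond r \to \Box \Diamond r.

Suppose ◇r→□◇r is valid. Take Rxy, Rxz and set V(r)={y}. Then ◇r at x, so □◇r at x, so ◇r at z, so some w with Rzw has r; w=y, i.e. Rzy. By symmetry of the argument, Ryz.
The converse is a direct semantic check.
So the correspondent is the Euclidean property.

the Euclidean property: \forall x \forall y \forall z (Rxy \wedge Rxz \to Ryz)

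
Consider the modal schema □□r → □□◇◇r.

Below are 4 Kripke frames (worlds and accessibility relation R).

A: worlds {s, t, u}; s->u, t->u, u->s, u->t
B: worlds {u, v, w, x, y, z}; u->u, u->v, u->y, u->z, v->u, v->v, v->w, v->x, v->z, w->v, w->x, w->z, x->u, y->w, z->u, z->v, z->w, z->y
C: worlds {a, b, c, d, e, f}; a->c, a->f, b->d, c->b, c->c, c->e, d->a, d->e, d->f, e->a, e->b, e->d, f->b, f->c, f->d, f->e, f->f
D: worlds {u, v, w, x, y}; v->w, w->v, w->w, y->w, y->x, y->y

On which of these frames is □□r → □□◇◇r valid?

This is the axiom for a generalized confluence (Geach) condition; its first-order frame correspondent is ∀x ∀z (xR²z → ∃w (xR²w ∧ zR²w)).
A: satisfies the condition.
B: satisfies the condition.
C: satisfies the condition.
D: fails — yR²x but no t with yR²t and xR²t.

A, B, C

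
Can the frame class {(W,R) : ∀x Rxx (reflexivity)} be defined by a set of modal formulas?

The condition is reflexivity. A defining modal formula is □p → p.

Yes, by □p → p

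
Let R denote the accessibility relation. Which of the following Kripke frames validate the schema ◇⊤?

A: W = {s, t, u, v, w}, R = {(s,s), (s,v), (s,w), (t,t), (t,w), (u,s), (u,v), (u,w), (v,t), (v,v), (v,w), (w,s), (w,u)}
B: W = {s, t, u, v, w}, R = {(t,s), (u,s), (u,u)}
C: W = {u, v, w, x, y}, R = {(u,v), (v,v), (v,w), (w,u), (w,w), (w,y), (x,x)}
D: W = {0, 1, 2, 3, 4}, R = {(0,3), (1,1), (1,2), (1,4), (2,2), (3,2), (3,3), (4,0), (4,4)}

Frame correspondent (Sahlqvist): ∀x ∃y Rxy — i.e. seriality.
A: condition met.
B: fails — world s has no successor.
C: fails — world y has no successor.
D: condition met.
Valid on: A, D.

A, D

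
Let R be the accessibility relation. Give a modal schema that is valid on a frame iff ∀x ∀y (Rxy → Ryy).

The condition is shift-reflexivity. The T□ schema □(□p → p) defines it.
Suppose □(□p→p) is valid. Take Rxy and set V(p)={w : Ryw}. Then at y, □p holds; since □(□p→p) at x, □p→p at y, so p at y, i.e. Ryy.

□(□p → p)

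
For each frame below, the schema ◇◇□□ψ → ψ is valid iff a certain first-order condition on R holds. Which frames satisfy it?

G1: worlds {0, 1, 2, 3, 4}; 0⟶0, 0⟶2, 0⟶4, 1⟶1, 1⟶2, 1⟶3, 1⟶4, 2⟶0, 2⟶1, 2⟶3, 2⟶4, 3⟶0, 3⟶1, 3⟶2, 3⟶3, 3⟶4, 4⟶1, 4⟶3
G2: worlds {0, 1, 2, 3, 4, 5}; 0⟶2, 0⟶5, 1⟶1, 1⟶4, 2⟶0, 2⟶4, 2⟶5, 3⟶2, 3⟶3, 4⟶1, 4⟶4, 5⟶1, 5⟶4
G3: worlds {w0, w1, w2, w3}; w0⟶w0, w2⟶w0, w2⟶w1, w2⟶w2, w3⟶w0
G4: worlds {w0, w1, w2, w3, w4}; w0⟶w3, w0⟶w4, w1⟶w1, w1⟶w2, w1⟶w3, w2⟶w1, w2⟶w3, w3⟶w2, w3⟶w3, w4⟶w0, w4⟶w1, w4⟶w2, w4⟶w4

Frame correspondent (Sahlqvist): ∀x ∀y (xR²y → ∃w (yR²w ∧ x = w)) — i.e. a generalized confluence (Geach) condition.
G1: satisfies the condition.
G2: fails — 0R²1 but no w with 1R²w and 0=w.
G3: fails — w2R²w0 but no w with w0R²w and w2=w.
G4: fails — w0R²w1 but no w with w1R²w and w0=w.
Valid on: G1.

G1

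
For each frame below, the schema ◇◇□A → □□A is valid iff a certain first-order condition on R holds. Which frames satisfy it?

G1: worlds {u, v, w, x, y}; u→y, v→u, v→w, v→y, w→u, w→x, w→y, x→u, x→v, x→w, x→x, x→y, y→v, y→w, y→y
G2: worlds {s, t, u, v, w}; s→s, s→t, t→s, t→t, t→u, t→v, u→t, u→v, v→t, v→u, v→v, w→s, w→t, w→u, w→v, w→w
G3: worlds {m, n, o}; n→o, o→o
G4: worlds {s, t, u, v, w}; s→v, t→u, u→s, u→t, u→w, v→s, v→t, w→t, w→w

Frame correspondent (Sahlqvist): ∀x ∀y ∀z ((xR²y ∧ xR²z) → ∃w (yRw ∧ z = w)) — i.e. a generalized confluence (Geach) condition.
G1: fails — uR²v, uR²v but no t with vRt and v=t.
G2: fails — sR²s, sR²u but no w* with sRw* and u=w*.
G3: holds.
G4: fails — sR²s, sR²s but no w* with sRw* and s=w*.
Valid on: G3.

G3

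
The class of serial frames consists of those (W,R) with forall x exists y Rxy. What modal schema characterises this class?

This is seriality; the standard corresponding axiom is D: □p → ◇p.
Suppose □p→◇p is valid. At any x set V(p)=W. Then □p at x, so ◇p at x, so x has a successor.

□p → ◇p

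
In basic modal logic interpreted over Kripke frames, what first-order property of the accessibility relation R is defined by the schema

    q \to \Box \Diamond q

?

symmetry

Suppose q→□◇q is valid. Take Rxy and set V(q)={x}. Then q at x, so □◇q at x, so ◇q at y, so some z with Ryz has q; z=x, i.e. Ryx.
The converse is a direct semantic check.
So the correspondent is symmetry.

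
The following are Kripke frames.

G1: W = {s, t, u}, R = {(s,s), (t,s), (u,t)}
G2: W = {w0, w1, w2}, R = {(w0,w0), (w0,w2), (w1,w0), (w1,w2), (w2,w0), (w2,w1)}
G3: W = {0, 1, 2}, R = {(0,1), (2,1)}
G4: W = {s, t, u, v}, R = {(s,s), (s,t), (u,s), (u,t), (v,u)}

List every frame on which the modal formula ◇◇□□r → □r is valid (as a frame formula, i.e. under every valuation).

G3

Frame correspondent (Sahlqvist): ∀x ∀y ∀z ((xR²y ∧ xRz) → ∃w (yR²w ∧ z = w)) — i.e. a generalized confluence (Geach) condition.
G1: fails — uR²s, uRt but no w with sR²w and t=w.
G2: fails — w2R²w2, w2Rw1 but no w with w2R²w and w1=w.
G3: holds.
G4: fails — sR²t, sRs but no w with tR²w and s=w.
Valid on: G3.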